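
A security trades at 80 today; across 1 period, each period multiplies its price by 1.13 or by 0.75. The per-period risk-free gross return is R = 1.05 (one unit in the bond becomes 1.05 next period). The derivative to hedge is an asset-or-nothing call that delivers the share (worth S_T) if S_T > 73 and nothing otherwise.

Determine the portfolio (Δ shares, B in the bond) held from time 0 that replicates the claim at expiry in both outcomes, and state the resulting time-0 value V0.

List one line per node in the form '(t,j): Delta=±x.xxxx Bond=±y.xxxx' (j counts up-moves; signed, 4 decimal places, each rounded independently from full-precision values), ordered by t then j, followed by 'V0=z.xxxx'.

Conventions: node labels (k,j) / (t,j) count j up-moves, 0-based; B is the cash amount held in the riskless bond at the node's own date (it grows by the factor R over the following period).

(0,0): Delta=2.9737 Bond=-169.9248
V0=67.9699

Risk-neutral probability p* = (R−d)/(u−d) = (1.05−0.75)/(1.13−0.75) = 0.7895.
At maturity the claim pays: V(1,0)=0.0000, V(1,1)=90.4000
Node (0,0) S=80.0000: V=(p*·90.4000+(1−p*)·0.0000)/1.05=67.9699; Δ=(90.4000−0.0000)/(90.4000−60.0000)=2.9737; B=V−Δ·S=-169.9248
Verification: the root portfolio costs Δ(0,0)·S0 + B(0,0) = 67.9699, matching V0.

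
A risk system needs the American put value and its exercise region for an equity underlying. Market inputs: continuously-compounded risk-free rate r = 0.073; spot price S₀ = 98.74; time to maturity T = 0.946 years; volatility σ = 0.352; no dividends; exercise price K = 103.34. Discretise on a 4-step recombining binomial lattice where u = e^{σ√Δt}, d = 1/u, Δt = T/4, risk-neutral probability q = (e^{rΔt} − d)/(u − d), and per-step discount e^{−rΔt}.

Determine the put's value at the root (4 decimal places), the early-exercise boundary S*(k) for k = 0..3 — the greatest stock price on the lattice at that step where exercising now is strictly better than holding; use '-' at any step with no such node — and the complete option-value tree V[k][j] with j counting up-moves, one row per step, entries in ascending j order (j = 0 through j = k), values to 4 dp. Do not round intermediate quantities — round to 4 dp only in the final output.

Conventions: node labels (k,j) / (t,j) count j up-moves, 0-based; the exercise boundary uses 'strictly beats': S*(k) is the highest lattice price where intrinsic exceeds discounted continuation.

price = 13.2794
boundary = - - 70.1142 83.2051
tree:
13.2794
21.4858 5.7843
33.2258 10.8490 1.0760
44.2570 20.1349 2.2248 0.0000
53.5526 33.2258 4.6000 0.0000 0.0000

Δt=0.23650  u=1.18671  d=0.84267  q=0.50793  discount=0.98288
step 4 (expiry): payoffs max(K−S,0) = 53.5526 33.2258 4.6000 0.0000 0.0000
step 3: (k=3,j=0): S=59.0830, K−S=44.2570, hold=42.4882 ⇒ V=44.2570 exercise | (k=3,j=1): S=83.2051, K−S=20.1349, hold=18.3661 ⇒ V=20.1349 exercise | (k=3,j=2): S=117.1754, K−S=0.0000, hold=2.2248 ⇒ V=2.2248 continue | (k=3,j=3): S=165.0150, K−S=0.0000, hold=0.0000 ⇒ V=0.0000 continue  boundary S*=83.2051
step 2: (k=2,j=0): S=70.1142, K−S=33.2258, hold=31.4570 ⇒ V=33.2258 exercise | (k=2,j=1): S=98.7400, K−S=4.6000, hold=10.8490 ⇒ V=10.8490 continue | (k=2,j=2): S=139.0529, K−S=0.0000, hold=1.0760 ⇒ V=1.0760 continue  boundary S*=70.1142
step 1: (k=1,j=0): S=83.2051, K−S=20.1349, hold=21.4858 ⇒ V=21.4858 continue | (k=1,j=1): S=117.1754, K−S=0.0000, hold=5.7843 ⇒ V=5.7843 continue  boundary S*=-
step 0: (k=0,j=0): S=98.7400, K−S=4.6000, hold=13.2794 ⇒ V=13.2794 continue  boundary S*=-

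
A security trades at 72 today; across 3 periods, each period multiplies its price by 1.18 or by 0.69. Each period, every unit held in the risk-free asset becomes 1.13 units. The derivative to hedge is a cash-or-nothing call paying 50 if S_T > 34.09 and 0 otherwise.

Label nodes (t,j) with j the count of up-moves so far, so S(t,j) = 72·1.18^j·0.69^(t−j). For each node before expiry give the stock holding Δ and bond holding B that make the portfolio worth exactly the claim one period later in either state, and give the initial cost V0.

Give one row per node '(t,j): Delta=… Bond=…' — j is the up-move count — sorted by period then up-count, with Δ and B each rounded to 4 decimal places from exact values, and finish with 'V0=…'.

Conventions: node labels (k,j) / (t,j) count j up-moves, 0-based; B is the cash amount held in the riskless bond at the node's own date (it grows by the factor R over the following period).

No-arbitrage ⇒ martingale measure with p* = (R−d)/(u−d) = 0.8980.
At maturity the claim pays: V(3,0)=0.0000, V(3,1)=50.0000, V(3,2)=50.0000, V(3,3)=50.0000
(2,0): S=34.2792. Δ = (V_up−V_dn)/(S_up−S_dn) = (50.0000−0.0000)/(40.4495−23.6526) = 2.9768. V = [p*·50.0000 + (1−p*)·0.0000]/1.13 = 39.7327. B = V − Δ·S = -62.3081.
(2,1): S=58.6224. Δ = (V_up−V_dn)/(S_up−S_dn) = (50.0000−50.0000)/(69.1744−40.4495) = 0.0000. V = [p*·50.0000 + (1−p*)·50.0000]/1.13 = 44.2478. B = V − Δ·S = 44.2478.
(2,2): S=100.2528. Δ = (V_up−V_dn)/(S_up−S_dn) = (50.0000−50.0000)/(118.2983−69.1744) = 0.0000. V = [p*·50.0000 + (1−p*)·50.0000]/1.13 = 44.2478. B = V − Δ·S = 44.2478.
(1,0): S=49.6800. Δ = (V_up−V_dn)/(S_up−S_dn) = (44.2478−39.7327)/(58.6224−34.2792) = 0.1855. V = [p*·44.2478 + (1−p*)·39.7327]/1.13 = 38.7496. B = V − Δ·S = 29.5352.
(1,1): S=84.9600. Δ = (V_up−V_dn)/(S_up−S_dn) = (44.2478−44.2478)/(100.2528−58.6224) = 0.0000. V = [p*·44.2478 + (1−p*)·44.2478]/1.13 = 39.1573. B = V − Δ·S = 39.1573.
(0,0): S=72.0000. Δ = (V_up−V_dn)/(S_up−S_dn) = (39.1573−38.7496)/(84.9600−49.6800) = 0.0116. V = [p*·39.1573 + (1−p*)·38.7496]/1.13 = 34.6157. B = V − Δ·S = 33.7836.
As a check, the time-0 holding Δ(0,0)·S0 + B(0,0) comes to 34.6157 — exactly V0.

(0,0): Delta=0.0116 Bond=33.7836
(1,0): Delta=0.1855 Bond=29.5352
(1,1): Delta=0.0000 Bond=39.1573
(2,0): Delta=2.9768 Bond=-62.3081
(2,1): Delta=0.0000 Bond=44.2478
(2,2): Delta=0.0000 Bond=44.2478
V0=34.6157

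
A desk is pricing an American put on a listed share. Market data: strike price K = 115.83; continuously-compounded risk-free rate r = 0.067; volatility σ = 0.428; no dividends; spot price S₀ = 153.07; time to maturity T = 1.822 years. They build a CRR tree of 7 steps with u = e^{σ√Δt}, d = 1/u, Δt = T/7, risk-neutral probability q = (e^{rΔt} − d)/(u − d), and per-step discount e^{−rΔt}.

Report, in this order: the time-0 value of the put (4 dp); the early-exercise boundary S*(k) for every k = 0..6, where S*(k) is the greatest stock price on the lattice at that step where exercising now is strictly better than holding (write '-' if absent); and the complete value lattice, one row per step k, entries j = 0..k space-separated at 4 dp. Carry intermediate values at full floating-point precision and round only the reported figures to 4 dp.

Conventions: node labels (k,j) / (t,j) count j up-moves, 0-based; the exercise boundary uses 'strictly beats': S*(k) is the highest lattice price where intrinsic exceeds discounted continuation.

Δt=0.26029  u=1.24403  d=0.80384  q=0.48559  discount=0.98271
step 7 (expiry): payoffs max(K−S,0) = 82.6353 64.4574 36.3249 0.0000 0.0000 0.0000 0.0000 0.0000
step 6: (k=6,j=0): S=41.2953, K−S=74.5347, hold=72.5323 ⇒ V=74.5347 exercise | (k=6,j=1): S=63.9092, K−S=51.9208, hold=49.9183 ⇒ V=51.9208 exercise | (k=6,j=2): S=98.9069, K−S=16.9231, hold=18.3628 ⇒ V=18.3628 continue | (k=6,j=3): S=153.0700, K−S=0.0000, hold=0.0000 ⇒ V=0.0000 continue | (k=6,j=4): S=236.8936, K−S=0.0000, hold=0.0000 ⇒ V=0.0000 continue | (k=6,j=5): S=366.6204, K−S=0.0000, hold=0.0000 ⇒ V=0.0000 continue | (k=6,j=6): S=567.3877, K−S=0.0000, hold=0.0000 ⇒ V=0.0000 continue  boundary S*=63.9092
step 5: (k=5,j=0): S=51.3726, K−S=64.4574, hold=62.4549 ⇒ V=64.4574 exercise | (k=5,j=1): S=79.5051, K−S=36.3249, hold=35.0094 ⇒ V=36.3249 exercise | (k=5,j=2): S=123.0434, K−S=0.0000, hold=9.2827 ⇒ V=9.2827 continue | (k=5,j=3): S=190.4240, K−S=0.0000, hold=0.0000 ⇒ V=0.0000 continue | (k=5,j=4): S=294.7033, K−S=0.0000, hold=0.0000 ⇒ V=0.0000 continue | (k=5,j=5): S=456.0876, K−S=0.0000, hold=0.0000 ⇒ V=0.0000 continue  boundary S*=79.5051
step 4: (k=4,j=0): S=63.9092, K−S=51.9208, hold=49.9183 ⇒ V=51.9208 exercise | (k=4,j=1): S=98.9069, K−S=16.9231, hold=22.7925 ⇒ V=22.7925 continue | (k=4,j=2): S=153.0700, K−S=0.0000, hold=4.6926 ⇒ V=4.6926 continue | (k=4,j=3): S=236.8936, K−S=0.0000, hold=0.0000 ⇒ V=0.0000 continue | (k=4,j=4): S=366.6204, K−S=0.0000, hold=0.0000 ⇒ V=0.0000 continue  boundary S*=63.9092
step 3: (k=3,j=0): S=79.5051, K−S=36.3249, hold=37.1233 ⇒ V=37.1233 continue | (k=3,j=1): S=123.0434, K−S=0.0000, hold=13.7612 ⇒ V=13.7612 continue | (k=3,j=2): S=190.4240, K−S=0.0000, hold=2.3722 ⇒ V=2.3722 continue | (k=3,j=3): S=294.7033, K−S=0.0000, hold=0.0000 ⇒ V=0.0000 continue  boundary S*=-
step 2: (k=2,j=0): S=98.9069, K−S=16.9231, hold=25.3332 ⇒ V=25.3332 continue | (k=2,j=1): S=153.0700, K−S=0.0000, hold=8.0885 ⇒ V=8.0885 continue | (k=2,j=2): S=236.8936, K−S=0.0000, hold=1.1992 ⇒ V=1.1992 continue  boundary S*=-
step 1: (k=1,j=0): S=123.0434, K−S=0.0000, hold=16.6662 ⇒ V=16.6662 continue | (k=1,j=1): S=190.4240, K−S=0.0000, hold=4.6611 ⇒ V=4.6611 continue  boundary S*=-
step 0: (k=0,j=0): S=153.0700, K−S=0.0000, hold=10.6493 ⇒ V=10.6493 continue  boundary S*=-

price = 10.6493
boundary = - - - - 63.9092 79.5051 63.9092
tree:
10.6493
16.6662 4.6611
25.3332 8.0885 1.1992
37.1233 13.7612 2.3722 0.0000
51.9208 22.7925 4.6926 0.0000 0.0000
64.4574 36.3249 9.2827 0.0000 0.0000 0.0000
74.5347 51.9208 18.3628 0.0000 0.0000 0.0000 0.0000
82.6353 64.4574 36.3249 0.0000 0.0000 0.0000 0.0000 0.0000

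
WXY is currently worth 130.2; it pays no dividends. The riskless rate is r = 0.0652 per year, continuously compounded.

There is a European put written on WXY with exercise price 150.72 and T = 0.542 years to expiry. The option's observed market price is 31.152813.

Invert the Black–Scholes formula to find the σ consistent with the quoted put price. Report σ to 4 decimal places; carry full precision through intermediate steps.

At σ = 0.5652 the Black–Scholes value reproduces the quote:
σ√T = 0.5652·√0.542 = 0.416104
d₁ = (ln(S/K) + (r+σ²/2)T) / (σ√T) = (ln(130.2/150.72) + (0.0652+0.5652²/2)·0.542) / 0.416104 = (-0.146352 + 0.121910) / 0.416104 = -0.058741
d₂ = d₁ − σ√T = -0.058741 − 0.416104 = -0.474845
e^{−rT} = 0.965279
N(−d₁) = 0.523421,  N(−d₂) = 0.682551
V = K·e^{−rT}·N(−d₂) − S·N(−d₁) = 99.302212 − 68.149399 = 31.152813 (equal to the quote); since ∂V/∂σ > 0 for all σ, the implied volatility is unique

sigma = 0.5652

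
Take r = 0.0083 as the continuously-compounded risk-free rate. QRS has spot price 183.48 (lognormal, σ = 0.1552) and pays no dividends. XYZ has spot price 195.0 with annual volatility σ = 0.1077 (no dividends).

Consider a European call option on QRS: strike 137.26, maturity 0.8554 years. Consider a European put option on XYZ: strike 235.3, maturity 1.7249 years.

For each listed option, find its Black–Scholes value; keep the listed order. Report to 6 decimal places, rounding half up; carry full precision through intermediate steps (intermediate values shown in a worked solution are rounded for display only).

price(QRS call K=137.26) = 47.349589
price(XYZ put K=235.3) = 38.549217

[QRS call K=137.26]
σ√T = 0.1552·√0.8554 = 0.143541
d₁ = (ln(S/K) + (r+σ²/2)T) / (σ√T) = (ln(183.48/137.26) + (0.0083+0.1552²/2)·0.8554) / 0.143541 = (0.290229 + 0.017402) / 0.143541 = 2.143153
d₂ = d₁ − σ√T = 2.143153 − 0.143541 = 1.999612
e^{−rT} = 0.992925
N(d₁) = 0.983950,  N(d₂) = 0.977229
price = S·N(d₁) − K·e^{−rT}·N(d₂) = 180.535071 − 133.185481 = 47.349589
[XYZ put K=235.3]
σ√T = 0.1077·√1.7249 = 0.141448
d₁ = (ln(S/K) + (r+σ²/2)T) / (σ√T) = (ln(195.0/235.3) + (0.0083+0.1077²/2)·1.7249) / 0.141448 = (-0.187862 + 0.024320) / 0.141448 = -1.156191
d₂ = d₁ − σ√T = -1.156191 − 0.141448 = -1.297640
e^{−rT} = 0.985785
N(−d₁) = 0.876199,  N(−d₂) = 0.902794
price = K·e^{−rT}·N(−d₂) − S·N(−d₁) = 209.407930 − 170.858713 = 38.549217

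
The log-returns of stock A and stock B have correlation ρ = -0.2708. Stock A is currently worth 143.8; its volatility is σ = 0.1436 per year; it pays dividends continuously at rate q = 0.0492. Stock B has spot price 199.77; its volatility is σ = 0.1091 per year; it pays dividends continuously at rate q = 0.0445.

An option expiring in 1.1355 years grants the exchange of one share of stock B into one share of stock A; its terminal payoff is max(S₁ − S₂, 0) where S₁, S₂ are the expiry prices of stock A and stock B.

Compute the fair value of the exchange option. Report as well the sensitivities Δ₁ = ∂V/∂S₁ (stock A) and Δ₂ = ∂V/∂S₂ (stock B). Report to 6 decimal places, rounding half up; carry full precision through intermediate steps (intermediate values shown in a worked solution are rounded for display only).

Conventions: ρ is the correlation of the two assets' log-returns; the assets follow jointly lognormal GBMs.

exchange price = 0.905977
Δ1 = 0.070826
Δ2 = -0.046447

σ_eff = √(σ₁² + σ₂² − 2ρσ₁σ₂) = √(0.1436² + 0.1091² − 2·-0.2708·0.1436·0.1091) = 0.202507
d₁ = (ln(S₁/S₂) + (q₂ − q₁ + σ_eff²/2)T) / (σ_eff√T) = (ln(143.8/199.77) + (0.0445 − 0.0492 + 0.020504)·1.1355) / 0.215791 = -1.440273
d₂ = d₁ − σ_eff√T = -1.440273 − 0.215791 = -1.656063
N(d₁) = 0.074895,  N(d₂) = 0.048855
V = S₁·e^{−q₁T}·N(d₁) − S₂·e^{−q₂T}·N(d₂) = 10.184741 − 9.278764 = 0.905977
Key observation: the rate r is irrelevant here: denominating values in stock B turns the exchange into a ratio option on S₁/S₂, and discounting at r drops out.
Δ₁ = e^{−q₁T}·N(d₁) = 0.070826;  Δ₂ = −e^{−q₂T}·N(d₂) = -0.046447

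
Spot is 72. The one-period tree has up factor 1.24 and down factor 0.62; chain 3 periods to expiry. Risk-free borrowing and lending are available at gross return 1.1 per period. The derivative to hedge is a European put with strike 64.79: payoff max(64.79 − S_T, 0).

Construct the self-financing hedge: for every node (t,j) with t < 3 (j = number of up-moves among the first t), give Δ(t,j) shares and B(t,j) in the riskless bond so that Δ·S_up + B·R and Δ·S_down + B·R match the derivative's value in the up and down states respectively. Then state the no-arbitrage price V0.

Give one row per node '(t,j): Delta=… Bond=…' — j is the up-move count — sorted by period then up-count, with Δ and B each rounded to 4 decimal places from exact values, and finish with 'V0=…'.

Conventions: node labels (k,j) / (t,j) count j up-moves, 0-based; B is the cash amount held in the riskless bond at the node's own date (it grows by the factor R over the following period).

Under the risk-neutral measure, an up-move has probability p* = (R−d)/(u−d) = 0.7742 and values discount at R = 1.1.
Payoffs at expiry: V(3,0)=47.6304, V(3,1)=30.4708, V(3,2)=0.0000, V(3,3)=0.0000
(2,0): S=27.6768. Δ = (V_up−V_dn)/(S_up−S_dn) = (30.4708−47.6304)/(34.3192−17.1596) = -1.0000. V = [p*·30.4708 + (1−p*)·47.6304]/1.1 = 31.2232. B = V − Δ·S = 58.9000.
(2,1): S=55.3536. Δ = (V_up−V_dn)/(S_up−S_dn) = (0.0000−30.4708)/(68.6385−34.3192) = -0.8879. V = [p*·0.0000 + (1−p*)·30.4708]/1.1 = 6.2550. B = V − Δ·S = 55.4014.
(2,2): S=110.7072. Δ = (V_up−V_dn)/(S_up−S_dn) = (0.0000−0.0000)/(137.2769−68.6385) = 0.0000. V = [p*·0.0000 + (1−p*)·0.0000]/1.1 = 0.0000. B = V − Δ·S = 0.0000.
(1,0): S=44.6400. Δ = (V_up−V_dn)/(S_up−S_dn) = (6.2550−31.2232)/(55.3536−27.6768) = -0.9021. V = [p*·6.2550 + (1−p*)·31.2232]/1.1 = 10.8118. B = V − Δ·S = 51.0831.
(1,1): S=89.2800. Δ = (V_up−V_dn)/(S_up−S_dn) = (0.0000−6.2550)/(110.7072−55.3536) = -0.1130. V = [p*·0.0000 + (1−p*)·6.2550]/1.1 = 1.2840. B = V − Δ·S = 11.3727.
(0,0): S=72.0000. Δ = (V_up−V_dn)/(S_up−S_dn) = (1.2840−10.8118)/(89.2800−44.6400) = -0.2134. V = [p*·1.2840 + (1−p*)·10.8118]/1.1 = 3.1231. B = V − Δ·S = 18.4905.
Sanity check at the root: Δ(0,0)·S0 + B(0,0) reproduces V0 = 3.1231.

(0,0): Delta=-0.2134 Bond=18.4905
(1,0): Delta=-0.9021 Bond=51.0831
(1,1): Delta=-0.1130 Bond=11.3727
(2,0): Delta=-1.0000 Bond=58.9000
(2,1): Delta=-0.8879 Bond=55.4014
(2,2): Delta=0.0000 Bond=0.0000
V0=3.1231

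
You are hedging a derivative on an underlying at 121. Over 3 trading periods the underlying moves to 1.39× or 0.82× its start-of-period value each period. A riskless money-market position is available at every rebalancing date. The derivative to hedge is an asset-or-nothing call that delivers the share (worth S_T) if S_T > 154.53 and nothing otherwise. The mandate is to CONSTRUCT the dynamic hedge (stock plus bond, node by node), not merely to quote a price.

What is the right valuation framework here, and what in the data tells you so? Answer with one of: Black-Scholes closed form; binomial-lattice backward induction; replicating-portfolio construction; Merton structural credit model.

framework: replicating-portfolio construction

Key observation: what is demanded is not a single number but the (Δ, B) position at each node of the 1.39/0.82 tree starting at 121; constructing those positions is the replicating-portfolio method.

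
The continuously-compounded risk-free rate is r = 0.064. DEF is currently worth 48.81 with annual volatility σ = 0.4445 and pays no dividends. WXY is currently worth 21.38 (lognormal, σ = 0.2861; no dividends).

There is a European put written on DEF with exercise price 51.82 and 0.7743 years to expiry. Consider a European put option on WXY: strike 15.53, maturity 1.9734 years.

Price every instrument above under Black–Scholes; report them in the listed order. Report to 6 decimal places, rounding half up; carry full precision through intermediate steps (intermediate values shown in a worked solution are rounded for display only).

price(DEF put K=51.82) = 7.862088
price(WXY put K=15.53) = 0.456744

[DEF put K=51.82]
σ√T = 0.4445·√0.7743 = 0.391135
d₁ = (ln(S/K) + (r+σ²/2)T) / (σ√T) = (ln(48.81/51.82) + (0.064+0.4445²/2)·0.7743) / 0.391135 = (-0.059841 + 0.126048) / 0.391135 = 0.169270
d₂ = d₁ − σ√T = 0.169270 − 0.391135 = -0.221865
e^{−rT} = 0.951653
N(−d₁) = 0.432792,  N(−d₂) = 0.587790
price = K·e^{−rT}·N(−d₂) − S·N(−d₁) = 28.986669 − 21.124582 = 7.862088
[WXY put K=15.53]
σ√T = 0.2861·√1.9734 = 0.401907
d₁ = (ln(S/K) + (r+σ²/2)T) / (σ√T) = (ln(21.38/15.53) + (0.064+0.2861²/2)·1.9734) / 0.401907 = (0.319682 + 0.207062) / 0.401907 = 1.310613
d₂ = d₁ − σ√T = 1.310613 − 0.401907 = 0.908706
e^{−rT} = 0.881353
N(−d₁) = 0.094994,  N(−d₂) = 0.181753
price = K·e^{−rT}·N(−d₂) − S·N(−d₁) = 2.487721 − 2.030977 = 0.456744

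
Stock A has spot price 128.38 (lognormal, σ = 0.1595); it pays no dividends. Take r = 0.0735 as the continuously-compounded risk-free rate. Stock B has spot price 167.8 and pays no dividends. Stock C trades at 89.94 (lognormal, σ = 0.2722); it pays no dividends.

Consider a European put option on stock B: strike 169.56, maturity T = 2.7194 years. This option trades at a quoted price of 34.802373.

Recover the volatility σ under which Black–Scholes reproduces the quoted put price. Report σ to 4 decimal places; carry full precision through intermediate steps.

sigma = 0.4892

At σ = 0.4892 the Black–Scholes value reproduces the quote:
σ√T = 0.4892·√2.7194 = 0.806720
d₁ = (ln(S/K) + (r+σ²/2)T) / (σ√T) = (ln(167.8/169.56) + (0.0735+0.4892²/2)·2.7194) / 0.806720 = (-0.010434 + 0.525275) / 0.806720 = 0.638190
d₂ = d₁ − σ√T = 0.638190 − 0.806720 = -0.168531
e^{−rT} = 0.818832
N(−d₁) = 0.261675,  N(−d₂) = 0.566917
V = K·e^{−rT}·N(−d₂) − S·N(−d₁) = 78.711449 − 43.909076 = 34.802373 (matching the quote); vega is positive throughout, so no other σ reproduces this price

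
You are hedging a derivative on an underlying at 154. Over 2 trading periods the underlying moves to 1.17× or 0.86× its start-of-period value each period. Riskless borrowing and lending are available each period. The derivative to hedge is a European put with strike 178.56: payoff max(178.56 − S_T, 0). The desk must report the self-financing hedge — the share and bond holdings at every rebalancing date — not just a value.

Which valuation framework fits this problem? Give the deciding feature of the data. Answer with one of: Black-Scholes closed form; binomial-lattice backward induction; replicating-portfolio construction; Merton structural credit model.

framework: replicating-portfolio construction

Key observation: a price alone would not answer the question — the per-node share/bond construction on the spot-154, 1.17/0.86 tree is required, and only the replicating-portfolio method yields it.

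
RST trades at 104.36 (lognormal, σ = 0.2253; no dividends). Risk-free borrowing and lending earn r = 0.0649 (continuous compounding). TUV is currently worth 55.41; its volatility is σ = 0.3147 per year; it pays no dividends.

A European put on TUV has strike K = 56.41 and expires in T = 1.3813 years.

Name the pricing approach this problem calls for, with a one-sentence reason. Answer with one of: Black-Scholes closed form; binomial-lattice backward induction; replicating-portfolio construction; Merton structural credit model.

Key observation: a European claim on TUV (strike 56.41) — a lognormal (GBM) underlying with constant rate and volatility — has an exact closed-form value; no lattice or capital structure is involved.

framework: Black-Scholes closed form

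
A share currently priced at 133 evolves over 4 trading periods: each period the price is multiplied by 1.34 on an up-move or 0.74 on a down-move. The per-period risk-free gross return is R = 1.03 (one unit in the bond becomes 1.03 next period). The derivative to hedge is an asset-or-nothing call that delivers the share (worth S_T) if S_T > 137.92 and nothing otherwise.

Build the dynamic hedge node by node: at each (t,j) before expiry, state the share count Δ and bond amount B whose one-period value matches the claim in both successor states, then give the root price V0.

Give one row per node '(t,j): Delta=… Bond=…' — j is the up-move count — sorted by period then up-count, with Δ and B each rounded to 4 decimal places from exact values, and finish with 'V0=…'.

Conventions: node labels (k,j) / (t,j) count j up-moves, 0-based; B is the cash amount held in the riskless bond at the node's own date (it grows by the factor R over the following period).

(0,0): Delta=1.2320 Bond=-93.9625
(1,0): Delta=0.8830 Bond=-62.4396
(1,1): Delta=1.4380 Bond=-133.4915
(2,0): Delta=0.0000 Bond=0.0000
(2,1): Delta=1.4043 Bond=-133.0609
(2,2): Delta=1.4578 Bond=-142.2375
(3,0): Delta=0.0000 Bond=0.0000
(3,1): Delta=0.0000 Bond=0.0000
(3,2): Delta=2.2333 Bond=-283.5574
(3,3): Delta=1.0000 Bond=0.0000
V0=69.8901

Since d<R<u, set p* = (R−d)/(u−d) = 0.4833; price each node as the discounted p*-expectation of its children.
Payoffs at expiry: V(4,0)=0.0000, V(4,1)=0.0000, V(4,2)=0.0000, V(4,3)=236.8088, V(4,4)=428.8159
(3,0): S=53.8948. Δ = (V_up−V_dn)/(S_up−S_dn) = (0.0000−0.0000)/(72.2190−39.8821) = 0.0000. V = [p*·0.0000 + (1−p*)·0.0000]/1.03 = 0.0000. B = V − Δ·S = 0.0000.
(3,1): S=97.5933. Δ = (V_up−V_dn)/(S_up−S_dn) = (0.0000−0.0000)/(130.7750−72.2190) = 0.0000. V = [p*·0.0000 + (1−p*)·0.0000]/1.03 = 0.0000. B = V − Δ·S = 0.0000.
(3,2): S=176.7230. Δ = (V_up−V_dn)/(S_up−S_dn) = (236.8088−0.0000)/(236.8088−130.7750) = 2.2333. V = [p*·236.8088 + (1−p*)·0.0000]/1.03 = 111.1238. B = V − Δ·S = -283.5574.
(3,3): S=320.0118. Δ = (V_up−V_dn)/(S_up−S_dn) = (428.8159−236.8088)/(428.8159−236.8088) = 1.0000. V = [p*·428.8159 + (1−p*)·236.8088]/1.03 = 320.0118. B = V − Δ·S = 0.0000.
(2,0): S=72.8308. Δ = (V_up−V_dn)/(S_up−S_dn) = (0.0000−0.0000)/(97.5933−53.8948) = 0.0000. V = [p*·0.0000 + (1−p*)·0.0000]/1.03 = 0.0000. B = V − Δ·S = 0.0000.
(2,1): S=131.8828. Δ = (V_up−V_dn)/(S_up−S_dn) = (111.1238−0.0000)/(176.7230−97.5933) = 1.4043. V = [p*·111.1238 + (1−p*)·0.0000]/1.03 = 52.1455. B = V − Δ·S = -133.0609.
(2,2): S=238.8148. Δ = (V_up−V_dn)/(S_up−S_dn) = (320.0118−111.1238)/(320.0118−176.7230) = 1.4578. V = [p*·320.0118 + (1−p*)·111.1238]/1.03 = 205.9091. B = V − Δ·S = -142.2375.
(1,0): S=98.4200. Δ = (V_up−V_dn)/(S_up−S_dn) = (52.1455−0.0000)/(131.8828−72.8308) = 0.8830. V = [p*·52.1455 + (1−p*)·0.0000]/1.03 = 24.4696. B = V − Δ·S = -62.4396.
(1,1): S=178.2200. Δ = (V_up−V_dn)/(S_up−S_dn) = (205.9091−52.1455)/(238.8148−131.8828) = 1.4380. V = [p*·205.9091 + (1−p*)·52.1455]/1.03 = 122.7811. B = V − Δ·S = -133.4915.
(0,0): S=133.0000. Δ = (V_up−V_dn)/(S_up−S_dn) = (122.7811−24.4696)/(178.2200−98.4200) = 1.2320. V = [p*·122.7811 + (1−p*)·24.4696]/1.03 = 69.8901. B = V − Δ·S = -93.9625.
Sanity check at the root: Δ(0,0)·S0 + B(0,0) reproduces V0 = 69.8901.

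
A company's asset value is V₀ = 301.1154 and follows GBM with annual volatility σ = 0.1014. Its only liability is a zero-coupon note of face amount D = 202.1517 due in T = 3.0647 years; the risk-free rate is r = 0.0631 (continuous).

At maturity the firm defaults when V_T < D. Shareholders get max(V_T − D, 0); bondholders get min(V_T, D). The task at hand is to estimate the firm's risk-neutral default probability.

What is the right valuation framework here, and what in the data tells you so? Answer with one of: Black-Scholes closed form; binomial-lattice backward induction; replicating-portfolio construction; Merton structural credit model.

Key observation: the data describe a firm's assets (V₀ = 301.1154, GBM) and a single zero-coupon debt of face 202.1517, so credit quantities follow from equity-as-call in the structural model.

framework: Merton structural credit model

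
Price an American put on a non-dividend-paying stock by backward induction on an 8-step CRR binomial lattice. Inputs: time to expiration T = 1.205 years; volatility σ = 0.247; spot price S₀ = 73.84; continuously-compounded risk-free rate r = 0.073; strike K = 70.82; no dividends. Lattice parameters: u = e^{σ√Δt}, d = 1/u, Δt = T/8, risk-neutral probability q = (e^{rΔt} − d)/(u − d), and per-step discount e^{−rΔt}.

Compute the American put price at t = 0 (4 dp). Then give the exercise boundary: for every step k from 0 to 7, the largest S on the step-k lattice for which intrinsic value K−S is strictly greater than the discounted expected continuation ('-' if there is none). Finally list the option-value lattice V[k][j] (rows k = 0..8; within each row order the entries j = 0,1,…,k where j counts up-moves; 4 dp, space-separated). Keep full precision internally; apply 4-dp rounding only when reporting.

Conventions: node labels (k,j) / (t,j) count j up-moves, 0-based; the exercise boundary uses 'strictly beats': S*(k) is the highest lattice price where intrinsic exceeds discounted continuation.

params: Δt=0.15063 u=1.10061 d=0.90859 q=0.53363 e^(-rΔt)=0.98906
t_8 payoffs: 36.5248 29.2770 20.4974 9.8625 0.0000 0.0000 0.0000 0.0000 0.0000
t_7: node(7,0) S=37.7456 payoff=33.0744 vs cont=32.3000 → 33.0744 [stop]  node(7,1) S=45.7226 payoff=25.0974 vs cont=24.3230 → 25.0974 [stop]  node(7,2) S=55.3854 payoff=15.4346 vs cont=14.6602 → 15.4346 [stop]  node(7,3) S=67.0903 payoff=3.7297 vs cont=4.5492 → 4.5492 [wait]  node(7,4) S=81.2688 payoff=0.0000 vs cont=0.0000 → 0.0000 [wait]  node(7,5) S=98.4438 payoff=0.0000 vs cont=0.0000 → 0.0000 [wait]  node(7,6) S=119.2485 payoff=0.0000 vs cont=0.0000 → 0.0000 [wait]  node(7,7) S=144.4499 payoff=0.0000 vs cont=0.0000 → 0.0000 [wait]  ⇒ S*(7)=55.3854
t_6: node(6,0) S=41.5430 payoff=29.2770 vs cont=28.5025 → 29.2770 [stop]  node(6,1) S=50.3226 payoff=20.4974 vs cont=19.7230 → 20.4974 [stop]  node(6,2) S=60.9575 payoff=9.8625 vs cont=9.5206 → 9.8625 [stop]  node(6,3) S=73.8400 payoff=0.0000 vs cont=2.0984 → 2.0984 [wait]  node(6,4) S=89.4450 payoff=0.0000 vs cont=0.0000 → 0.0000 [wait]  node(6,5) S=108.3479 payoff=0.0000 vs cont=0.0000 → 0.0000 [wait]  node(6,6) S=131.2457 payoff=0.0000 vs cont=0.0000 → 0.0000 [wait]  ⇒ S*(6)=60.9575
t_5: node(5,0) S=45.7226 payoff=25.0974 vs cont=24.3230 → 25.0974 [stop]  node(5,1) S=55.3854 payoff=15.4346 vs cont=14.6602 → 15.4346 [stop]  node(5,2) S=67.0903 payoff=3.7297 vs cont=5.6568 → 5.6568 [wait]  node(5,3) S=81.2688 payoff=0.0000 vs cont=0.9679 → 0.9679 [wait]  node(5,4) S=98.4438 payoff=0.0000 vs cont=0.0000 → 0.0000 [wait]  node(5,5) S=119.2485 payoff=0.0000 vs cont=0.0000 → 0.0000 [wait]  ⇒ S*(5)=55.3854
t_4: node(4,0) S=50.3226 payoff=20.4974 vs cont=19.7230 → 20.4974 [stop]  node(4,1) S=60.9575 payoff=9.8625 vs cont=10.1051 → 10.1051 [wait]  node(4,2) S=73.8400 payoff=0.0000 vs cont=3.1202 → 3.1202 [wait]  node(4,3) S=89.4450 payoff=0.0000 vs cont=0.4465 → 0.4465 [wait]  node(4,4) S=108.3479 payoff=0.0000 vs cont=0.0000 → 0.0000 [wait]  ⇒ S*(4)=50.3226
t_3: node(3,0) S=55.3854 payoff=15.4346 vs cont=14.7883 → 15.4346 [stop]  node(3,1) S=67.0903 payoff=3.7297 vs cont=6.3080 → 6.3080 [wait]  node(3,2) S=81.2688 payoff=0.0000 vs cont=1.6749 → 1.6749 [wait]  node(3,3) S=98.4438 payoff=0.0000 vs cont=0.2059 → 0.2059 [wait]  ⇒ S*(3)=55.3854
t_2: node(2,0) S=60.9575 payoff=9.8625 vs cont=10.4488 → 10.4488 [wait]  node(2,1) S=73.8400 payoff=0.0000 vs cont=3.7937 → 3.7937 [wait]  node(2,2) S=89.4450 payoff=0.0000 vs cont=0.8813 → 0.8813 [wait]  ⇒ S*(2)=-
t_1: node(1,0) S=67.0903 payoff=3.7297 vs cont=6.8220 → 6.8220 [wait]  node(1,1) S=81.2688 payoff=0.0000 vs cont=2.2150 → 2.2150 [wait]  ⇒ S*(1)=-
t_0: node(0,0) S=73.8400 payoff=0.0000 vs cont=4.3158 → 4.3158 [wait]  ⇒ S*(0)=-

price = 4.3158
boundary = - - - 55.3854 50.3226 55.3854 60.9575 55.3854
tree:
4.3158
6.8220 2.2150
10.4488 3.7937 0.8813
15.4346 6.3080 1.6749 0.2059
20.4974 10.1051 3.1202 0.4465 0.0000
25.0974 15.4346 5.6568 0.9679 0.0000 0.0000
29.2770 20.4974 9.8625 2.0984 0.0000 0.0000 0.0000
33.0744 25.0974 15.4346 4.5492 0.0000 0.0000 0.0000 0.0000
36.5248 29.2770 20.4974 9.8625 0.0000 0.0000 0.0000 0.0000 0.0000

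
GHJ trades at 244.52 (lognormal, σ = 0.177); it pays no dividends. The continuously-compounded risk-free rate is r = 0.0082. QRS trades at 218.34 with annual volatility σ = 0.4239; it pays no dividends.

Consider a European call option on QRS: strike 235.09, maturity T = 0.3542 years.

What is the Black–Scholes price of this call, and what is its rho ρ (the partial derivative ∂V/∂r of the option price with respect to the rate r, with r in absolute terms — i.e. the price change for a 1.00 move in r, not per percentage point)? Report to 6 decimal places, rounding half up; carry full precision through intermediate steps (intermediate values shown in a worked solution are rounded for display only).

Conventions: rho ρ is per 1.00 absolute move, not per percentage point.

price = 15.578394
ρ = 28.377001

σ√T = 0.4239·√0.3542 = 0.252283
d₁ = (ln(S/K) + (r+σ²/2)T) / (σ√T) = (ln(218.34/235.09) + (0.0082+0.4239²/2)·0.3542) / 0.252283 = (-0.073915 + 0.034728) / 0.252283 = -0.155330
d₂ = d₁ − σ√T = -0.155330 − 0.252283 = -0.407613
e^{−rT} = 0.997100
N(d₁) = 0.438280,  N(d₂) = 0.341779
Call price V = S·N(d₁) − K·e^{−rT}·N(d₂) = 95.694151 − 80.115757 = 15.578394
ρ = K·T·e^{−rT}·N(d₂) = 28.377001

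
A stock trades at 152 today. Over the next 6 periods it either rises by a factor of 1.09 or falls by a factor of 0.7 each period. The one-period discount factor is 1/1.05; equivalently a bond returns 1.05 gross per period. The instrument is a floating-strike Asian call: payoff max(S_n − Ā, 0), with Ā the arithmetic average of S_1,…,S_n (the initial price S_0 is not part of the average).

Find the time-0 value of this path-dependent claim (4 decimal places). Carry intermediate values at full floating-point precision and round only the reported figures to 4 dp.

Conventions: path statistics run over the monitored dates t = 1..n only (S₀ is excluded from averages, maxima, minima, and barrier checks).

price = 21.1780

Under the martingale measure an up-move has probability p* = 0.8974; value the claim as the probability-weighted average of per-path payoffs, discounted 6 periods at R = 1.05.
Enumerate all 2^6 = 64 price paths (U = up ×1.09, D = down ×0.7); each path with k up-moves has probability p*^k·(1−p*)^(6−k).
DDDDDD: Ā=52.1567, payoff=0.0000, prob=0.000001
UDDDDD: Ā=81.2155, payoff=0.0000, prob=0.000010
DUDDDD: Ā=71.3355, payoff=0.0000, prob=0.000010
UUDDDD: Ā=111.0796, payoff=0.0000, prob=0.000089
DDUDDD: Ā=64.4195, payoff=0.0000, prob=0.000010
UDUDDD: Ā=100.3104, payoff=0.0000, prob=0.000089
DUUDDD: Ā=90.4304, payoff=0.0000, prob=0.000089
UUUDDD: Ā=140.8130, payoff=0.0000, prob=0.000780
DDDUDD: Ā=59.5783, payoff=0.0000, prob=0.000010
UDDUDD: Ā=92.7719, payoff=0.0000, prob=0.000089
DUDUDD: Ā=82.8919, payoff=0.0000, prob=0.000089
UUDUDD: Ā=129.0746, payoff=0.0000, prob=0.000780
DDUUDD: Ā=75.9759, payoff=0.0000, prob=0.000089
UDUUDD: Ā=118.3054, payoff=0.0000, prob=0.000780
DUUUDD: Ā=108.4254, payoff=0.0000, prob=0.000780
UUUUDD: Ā=168.8338, payoff=0.0000, prob=0.006823
DDDDUD: Ā=56.1895, payoff=0.0000, prob=0.000010
UDDDUD: Ā=87.4950, payoff=0.0000, prob=0.000089
DUDDUD: Ā=77.6150, payoff=0.0000, prob=0.000089
UUDDUD: Ā=120.8577, payoff=0.0000, prob=0.000780
DDUDUD: Ā=70.6990, payoff=0.0000, prob=0.000089
UDUDUD: Ā=110.0885, payoff=0.0000, prob=0.000780
DUUDUD: Ā=100.2085, payoff=0.0000, prob=0.000780
UUUDUD: Ā=156.0389, payoff=0.0000, prob=0.006823
DDDUUD: Ā=65.8578, payoff=0.0000, prob=0.000089
UDDUUD: Ā=102.5500, payoff=0.0000, prob=0.000780
DUDUUD: Ā=92.6700, payoff=0.0000, prob=0.000780
UUDUUD: Ā=144.3005, payoff=0.0000, prob=0.006823
DDUUUD: Ā=85.7540, payoff=0.0000, prob=0.000780
UDUUUD: Ā=133.5313, payoff=0.0000, prob=0.006823
DUUUUD: Ā=123.6513, payoff=0.0000, prob=0.006823
UUUUUD: Ā=192.5427, payoff=0.0000, prob=0.059705
DDDDDU: Ā=53.8173, payoff=0.0000, prob=0.000010
UDDDDU: Ā=83.8012, payoff=0.0000, prob=0.000089
DUDDDU: Ā=73.9212, payoff=0.0000, prob=0.000089
UUDDDU: Ā=115.1059, payoff=0.0000, prob=0.000780
DDUDDU: Ā=67.0052, payoff=0.0000, prob=0.000089
UDUDDU: Ā=104.3367, payoff=0.0000, prob=0.000780
DUUDDU: Ā=94.4567, payoff=0.0000, prob=0.000780
UUUDDU: Ā=147.0825, payoff=0.0000, prob=0.006823
DDDUDU: Ā=62.1640, payoff=0.0000, prob=0.000089
UDDUDU: Ā=96.7982, payoff=0.0000, prob=0.000780
DUDUDU: Ā=86.9182, payoff=0.0000, prob=0.000780
UUDUDU: Ā=135.3441, payoff=0.0000, prob=0.006823
DDUUDU: Ā=80.0022, payoff=0.0000, prob=0.000780
UDUUDU: Ā=124.5749, payoff=0.0000, prob=0.006823
DUUUDU: Ā=114.6949, payoff=0.0000, prob=0.006823
UUUUDU: Ā=178.5963, payoff=0.0000, prob=0.059705
DDDDUU: Ā=58.7752, payoff=0.0000, prob=0.000089
UDDDUU: Ā=91.5213, payoff=0.0000, prob=0.000780
DUDDUU: Ā=81.6413, payoff=0.0000, prob=0.000780
UUDDUU: Ā=127.1272, payoff=0.0000, prob=0.006823
DDUDUU: Ā=74.7253, payoff=0.0000, prob=0.000780
UDUDUU: Ā=116.3580, payoff=0.0000, prob=0.006823
DUUDUU: Ā=106.4780, payoff=0.0000, prob=0.006823
UUUDUU: Ā=165.8014, payoff=0.0000, prob=0.059705
DDDUUU: Ā=69.8841, payoff=0.0000, prob=0.000780
UDDUUU: Ā=108.8195, payoff=0.0000, prob=0.006823
DUDUUU: Ā=98.9395, payoff=6.1951, prob=0.006823
UUDUUU: Ā=154.0630, payoff=9.6466, prob=0.059705
DDUUUU: Ā=92.0235, payoff=13.1111, prob=0.006823
UDUUUU: Ā=143.2938, payoff=20.4158, prob=0.059705
DUUUUU: Ā=133.4138, payoff=30.2958, prob=0.059705
UUUUUU: Ā=207.7443, payoff=47.1749, prob=0.522421
Price = Σ prob·payoff / R^6 = 28.380578 / 1.340096 = 21.1780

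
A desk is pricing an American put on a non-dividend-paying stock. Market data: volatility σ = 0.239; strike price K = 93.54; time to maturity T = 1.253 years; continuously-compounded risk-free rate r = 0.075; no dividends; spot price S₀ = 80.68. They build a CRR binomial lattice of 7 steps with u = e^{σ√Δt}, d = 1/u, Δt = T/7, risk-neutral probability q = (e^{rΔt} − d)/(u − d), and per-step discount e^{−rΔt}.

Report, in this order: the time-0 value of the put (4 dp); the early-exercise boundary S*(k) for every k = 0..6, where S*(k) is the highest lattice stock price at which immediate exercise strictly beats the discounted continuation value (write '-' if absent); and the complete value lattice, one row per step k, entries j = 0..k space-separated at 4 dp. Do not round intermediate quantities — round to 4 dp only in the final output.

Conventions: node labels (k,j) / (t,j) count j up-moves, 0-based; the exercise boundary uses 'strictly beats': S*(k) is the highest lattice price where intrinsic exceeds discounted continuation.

Δt=0.17900, u=1.10641, d=0.90383, q=0.54146, disc=e^(-rΔt)=0.98666
k=7 terminal: V=max(K-S,0) → 53.7876 44.8777 33.9707 20.6192 4.2752 0.0000 0.0000 0.0000
k=6: j=0 S=43.9823 intr=49.5577 cont=48.3103 V=49.5577[EX]; j=1 S=53.8403 intr=39.6997 cont=38.4523 V=39.6997[EX]; j=2 S=65.9078 intr=27.6322 cont=26.3848 V=27.6322[EX]; j=3 S=80.6800 intr=12.8600 cont=11.6126 V=12.8600[EX]; j=4 S=98.7632 intr=0.0000 cont=1.9342 V=1.9342[hold]; j=5 S=120.8994 intr=0.0000 cont=0.0000 V=0.0000[hold]; j=6 S=147.9972 intr=0.0000 cont=0.0000 V=0.0000[hold]  S*(6)=80.6800
k=5: j=0 S=48.6623 intr=44.8777 cont=43.6303 V=44.8777[EX]; j=1 S=59.5693 intr=33.9707 cont=32.7234 V=33.9707[EX]; j=2 S=72.9208 intr=20.6192 cont=19.3718 V=20.6192[EX]; j=3 S=89.2648 intr=4.2752 cont=6.8515 V=6.8515[hold]; j=4 S=109.2722 intr=0.0000 cont=0.8751 V=0.8751[hold]; j=5 S=133.7639 intr=0.0000 cont=0.0000 V=0.0000[hold]  S*(5)=72.9208
k=4: j=0 S=53.8403 intr=39.6997 cont=38.4523 V=39.6997[EX]; j=1 S=65.9078 intr=27.6322 cont=26.3848 V=27.6322[EX]; j=2 S=80.6800 intr=12.8600 cont=12.9890 V=12.9890[hold]; j=3 S=98.7632 intr=0.0000 cont=3.5673 V=3.5673[hold]; j=4 S=120.8994 intr=0.0000 cont=0.3959 V=0.3959[hold]  S*(4)=65.9078
k=3: j=0 S=59.5693 intr=33.9707 cont=32.7234 V=33.9707[EX]; j=1 S=72.9208 intr=20.6192 cont=19.4408 V=20.6192[EX]; j=2 S=89.2648 intr=4.2752 cont=7.7824 V=7.7824[hold]; j=3 S=109.2722 intr=0.0000 cont=1.8254 V=1.8254[hold]  S*(3)=72.9208
k=2: j=0 S=65.9078 intr=27.6322 cont=26.3848 V=27.6322[EX]; j=1 S=80.6800 intr=12.8600 cont=13.4863 V=13.4863[hold]; j=2 S=98.7632 intr=0.0000 cont=4.4962 V=4.4962[hold]  S*(2)=65.9078
k=1: j=0 S=72.9208 intr=20.6192 cont=19.7064 V=20.6192[EX]; j=1 S=89.2648 intr=4.2752 cont=8.5036 V=8.5036[hold]  S*(1)=72.9208
k=0: j=0 S=80.6800 intr=12.8600 cont=13.8716 V=13.8716[hold]  S*(0)=-

price = 13.8716
boundary = - 72.9208 65.9078 72.9208 65.9078 72.9208 80.6800
tree:
13.8716
20.6192 8.5036
27.6322 13.4863 4.4962
33.9707 20.6192 7.7824 1.8254
39.6997 27.6322 12.9890 3.5673 0.3959
44.8777 33.9707 20.6192 6.8515 0.8751 0.0000
49.5577 39.6997 27.6322 12.8600 1.9342 0.0000 0.0000
53.7876 44.8777 33.9707 20.6192 4.2752 0.0000 0.0000 0.0000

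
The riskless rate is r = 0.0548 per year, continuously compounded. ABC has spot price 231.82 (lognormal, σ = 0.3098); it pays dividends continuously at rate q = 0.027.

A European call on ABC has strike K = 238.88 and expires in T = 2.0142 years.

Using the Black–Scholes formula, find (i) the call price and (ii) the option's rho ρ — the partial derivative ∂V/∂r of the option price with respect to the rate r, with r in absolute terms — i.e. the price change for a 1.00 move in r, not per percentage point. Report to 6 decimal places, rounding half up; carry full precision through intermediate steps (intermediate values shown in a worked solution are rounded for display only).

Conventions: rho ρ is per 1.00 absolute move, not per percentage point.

σ√T = 0.3098·√2.0142 = 0.439676
d₁ = (ln(S/K) + (r−q+σ²/2)T) / (σ√T) = (ln(231.82/238.88) + (0.0548−0.027+0.3098²/2)·2.0142) / 0.439676 = (-0.030000 + 0.152652) / 0.439676 = 0.278960
d₂ = d₁ − σ√T = 0.278960 − 0.439676 = -0.160716
e^{−rT} = 0.895495
e^{−qT} = 0.947069
N(d₁) = 0.609862,  N(d₂) = 0.436159
Call price V = S·e^{−qT}·N(d₁) − K·e^{−rT}·N(d₂) = 133.894981 − 93.301292 = 40.593689
ρ = K·T·e^{−rT}·N(d₂) = 187.927463

price = 40.593689
ρ = 187.927463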